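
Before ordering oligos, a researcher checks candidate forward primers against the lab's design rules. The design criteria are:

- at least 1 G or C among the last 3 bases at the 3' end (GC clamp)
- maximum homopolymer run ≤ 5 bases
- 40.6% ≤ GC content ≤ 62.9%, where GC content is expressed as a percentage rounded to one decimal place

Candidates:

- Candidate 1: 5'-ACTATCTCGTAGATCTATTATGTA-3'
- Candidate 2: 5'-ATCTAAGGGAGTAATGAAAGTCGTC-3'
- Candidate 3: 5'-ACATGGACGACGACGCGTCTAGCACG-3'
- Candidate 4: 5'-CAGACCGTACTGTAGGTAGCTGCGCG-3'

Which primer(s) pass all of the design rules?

Candidate 1 (24 nt, A=7 T=10 G=3 C=4): 3' end GTA has 1 G/C ✓; longest run = 2 ✓; GC 7/24 = 29.2%, outside 40.6–62.9% ✗ — fails.
Candidate 2 (25 nt, A=9 T=6 G=7 C=3): 3' end GTC has 2 G/C ✓; longest run = 3 ✓; GC 10/25 = 40.0%, outside 40.6–62.9% ✗ — fails.
Candidate 3 (26 nt, A=7 T=3 G=8 C=8): 3' end ACG has 2 G/C ✓; longest run = 2 ✓; GC 16/26 = 61.5% ✓ — passes.
Candidate 4 (26 nt, A=5 T=5 G=9 C=7): 3' end GCG has 3 G/C ✓; longest run = 2 ✓; GC 16/26 = 61.5% ✓ — passes.

Candidate 3 and Candidate 4.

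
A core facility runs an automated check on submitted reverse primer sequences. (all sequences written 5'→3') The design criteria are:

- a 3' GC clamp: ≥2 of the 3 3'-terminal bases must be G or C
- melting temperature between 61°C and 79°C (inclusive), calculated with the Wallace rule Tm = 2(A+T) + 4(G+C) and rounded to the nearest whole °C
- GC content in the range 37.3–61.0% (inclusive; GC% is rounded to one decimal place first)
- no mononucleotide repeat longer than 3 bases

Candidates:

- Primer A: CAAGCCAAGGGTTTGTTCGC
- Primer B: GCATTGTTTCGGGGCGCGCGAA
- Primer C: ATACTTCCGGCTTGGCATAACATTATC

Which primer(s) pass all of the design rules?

Primer A only.

Primer A (20 nt, A=4 T=5 G=6 C=5): 3' end CGC has 3 G/C ✓; Tm = 2·9 + 4·11 = 62°C ✓; GC 11/20 = 55.0% ✓; longest run = 3 ✓ — passes.
Primer B (22 nt, A=3 T=5 G=9 C=5): 3' end GAA has 1 G/C, need ≥2 ✗; Tm = 2·8 + 4·14 = 72°C ✓; GC 14/22 = 63.6%, outside 37.3–61.0% ✗; longest run = 4, exceeds 3 ✗ — fails.
Primer C (27 nt, A=7 T=9 G=4 C=7): 3' end ATC has 1 G/C, need ≥2 ✗; Tm = 2·16 + 4·11 = 76°C ✓; GC 11/27 = 40.7% ✓; longest run = 2 ✓ — fails.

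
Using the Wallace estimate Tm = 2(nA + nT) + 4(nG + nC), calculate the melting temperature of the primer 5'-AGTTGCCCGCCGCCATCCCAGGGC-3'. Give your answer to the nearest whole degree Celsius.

84°C

Base counts: A=3, T=3, G=7, C=11 (length 24).
Tm = 2·(3+3) + 4·(7+11) = 2·6 + 4·18 = 12 + 72 = 84°C.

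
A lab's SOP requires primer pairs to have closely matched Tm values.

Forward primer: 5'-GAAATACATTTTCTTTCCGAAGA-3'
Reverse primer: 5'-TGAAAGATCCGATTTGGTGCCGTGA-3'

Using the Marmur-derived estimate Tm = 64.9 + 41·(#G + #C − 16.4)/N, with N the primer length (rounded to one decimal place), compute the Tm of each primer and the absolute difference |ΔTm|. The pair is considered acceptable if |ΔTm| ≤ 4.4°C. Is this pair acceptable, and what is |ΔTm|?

|ΔTm| = 9.6°C; the pair is not acceptable.

Forward: G+C = 7, N = 23 → Tm = 64.9 + 41·(7 − 16.4)/23 = 48.1°C.
Reverse: G+C = 12, N = 25 → Tm = 64.9 + 41·(12 − 16.4)/25 = 57.7°C.
|ΔTm| = |48.1 − 57.7| = 9.6°C, > 4.4°C.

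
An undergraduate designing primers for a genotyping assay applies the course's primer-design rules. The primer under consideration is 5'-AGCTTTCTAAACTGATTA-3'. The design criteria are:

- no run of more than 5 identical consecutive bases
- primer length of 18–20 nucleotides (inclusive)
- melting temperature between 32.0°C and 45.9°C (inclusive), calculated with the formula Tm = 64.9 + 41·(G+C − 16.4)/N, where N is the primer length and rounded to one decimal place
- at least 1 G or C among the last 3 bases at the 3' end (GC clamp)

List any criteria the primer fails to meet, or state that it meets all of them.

Fails: GC clamp.

Base counts: A=6, T=7, G=2, C=3 (length 18).
homopolymer run: longest run = 3 ✓
length: length 18 ✓
Tm: Tm = 64.9 + 41·(5 − 16.4)/18 = 38.9°C ✓
GC clamp: 3' end TTA has 0 G/C, need ≥1 ✗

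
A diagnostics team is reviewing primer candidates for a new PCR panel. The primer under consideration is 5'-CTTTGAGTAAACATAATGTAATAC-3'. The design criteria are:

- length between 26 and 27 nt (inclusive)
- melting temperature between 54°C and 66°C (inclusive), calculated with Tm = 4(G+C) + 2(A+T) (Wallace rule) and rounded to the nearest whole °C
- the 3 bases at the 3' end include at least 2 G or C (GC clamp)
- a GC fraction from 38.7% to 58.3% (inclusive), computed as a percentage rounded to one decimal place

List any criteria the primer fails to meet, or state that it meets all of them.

Base counts: A=10, T=8, G=3, C=3 (length 24).
length: length 24, outside 26–27 ✗
Tm: Tm = 2·18 + 4·6 = 60°C ✓
GC clamp: 3' end TAC has 1 G/C, need ≥2 ✗
GC content: GC 6/24 = 25.0%, outside 38.7–58.3% ✗

Fails: length, GC clamp, GC content.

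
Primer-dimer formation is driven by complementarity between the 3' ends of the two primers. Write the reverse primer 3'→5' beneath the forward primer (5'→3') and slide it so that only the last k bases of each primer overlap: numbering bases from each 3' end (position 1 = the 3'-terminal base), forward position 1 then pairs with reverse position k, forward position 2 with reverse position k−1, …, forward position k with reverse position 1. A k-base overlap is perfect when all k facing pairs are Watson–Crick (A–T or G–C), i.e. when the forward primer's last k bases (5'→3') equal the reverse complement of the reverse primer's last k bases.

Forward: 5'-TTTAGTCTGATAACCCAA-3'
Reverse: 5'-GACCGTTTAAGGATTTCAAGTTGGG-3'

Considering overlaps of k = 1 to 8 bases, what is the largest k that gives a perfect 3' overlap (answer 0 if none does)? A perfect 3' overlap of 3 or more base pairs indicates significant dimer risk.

Longest perfect overlap: 5 complementary base pairs; significant dimer risk (threshold 3).

Last 8 bases (5'→3') — forward …TAACCCAA, reverse …AAGTTGGG.
Reverse complement of the reverse primer's last 8 bases: CCCAACTT; its first k bases are the reverse complement of the reverse primer's last k bases, so a perfect k-base overlap needs the forward primer's last k bases to equal them.
Comparing (forward last k vs required): k=1: A vs C ✗; k=2: AA vs CC ✗; k=3: CAA vs CCC ✗; k=4: CCAA vs CCCA ✗; k=5: CCCAA vs CCCAA ✓; k=6: ACCCAA vs CCCAAC ✗; k=7: AACCCAA vs CCCAACT ✗; k=8: TAACCCAA vs CCCAACTT ✗.
Only k = 5 is perfect, so the longest perfect 3' overlap is 5.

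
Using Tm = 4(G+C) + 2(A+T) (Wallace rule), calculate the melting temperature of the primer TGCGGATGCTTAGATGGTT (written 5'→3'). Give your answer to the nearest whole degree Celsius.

56°C

Base counts: A=3, T=7, G=7, C=2 (length 19).
Tm = 2·(3+7) + 4·(7+2) = 2·10 + 4·9 = 20 + 36 = 56°C.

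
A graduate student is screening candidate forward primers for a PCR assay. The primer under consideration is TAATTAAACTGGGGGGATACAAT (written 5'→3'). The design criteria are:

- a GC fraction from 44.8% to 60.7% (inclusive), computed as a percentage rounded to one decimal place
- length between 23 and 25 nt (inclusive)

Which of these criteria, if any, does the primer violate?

Fails: GC content.

Base counts: A=9, T=6, G=6, C=2 (length 23).
GC content: GC 8/23 = 34.8%, outside 44.8–60.7% ✗
length: length 23 ✓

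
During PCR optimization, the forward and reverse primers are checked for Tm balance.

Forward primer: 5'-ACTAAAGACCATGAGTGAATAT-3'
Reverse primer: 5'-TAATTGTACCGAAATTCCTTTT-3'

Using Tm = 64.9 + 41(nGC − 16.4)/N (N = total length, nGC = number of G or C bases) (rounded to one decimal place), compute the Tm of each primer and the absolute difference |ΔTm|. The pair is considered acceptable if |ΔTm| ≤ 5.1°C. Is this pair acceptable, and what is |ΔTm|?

|ΔTm| = 1.9°C; the pair is acceptable.

Forward: G+C = 7, N = 22 → Tm = 64.9 + 41·(7 − 16.4)/22 = 47.4°C.
Reverse: G+C = 6, N = 22 → Tm = 64.9 + 41·(6 − 16.4)/22 = 45.5°C.
|ΔTm| = |47.4 − 45.5| = 1.9°C, ≤ 5.1°C.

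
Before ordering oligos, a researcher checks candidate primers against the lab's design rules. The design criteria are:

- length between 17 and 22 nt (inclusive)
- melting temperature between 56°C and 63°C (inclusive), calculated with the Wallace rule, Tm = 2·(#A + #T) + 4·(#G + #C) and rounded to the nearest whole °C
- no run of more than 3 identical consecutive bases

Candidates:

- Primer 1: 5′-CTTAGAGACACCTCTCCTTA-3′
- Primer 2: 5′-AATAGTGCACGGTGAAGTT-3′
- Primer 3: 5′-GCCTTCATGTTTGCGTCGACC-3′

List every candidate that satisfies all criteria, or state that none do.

Primer 1 only.

Primer 1 (20 nt, A=5 T=6 G=2 C=7): length 20 ✓; Tm = 2·11 + 4·9 = 58°C ✓; longest run = 2 ✓ — passes.
Primer 2 (19 nt, A=6 T=5 G=6 C=2): length 19 ✓; Tm = 2·11 + 4·8 = 54°C, outside 56–63°C ✗; longest run = 2 ✓ — fails.
Primer 3 (21 nt, A=2 T=7 G=5 C=7): length 21 ✓; Tm = 2·9 + 4·12 = 66°C, outside 56–63°C ✗; longest run = 3 ✓ — fails.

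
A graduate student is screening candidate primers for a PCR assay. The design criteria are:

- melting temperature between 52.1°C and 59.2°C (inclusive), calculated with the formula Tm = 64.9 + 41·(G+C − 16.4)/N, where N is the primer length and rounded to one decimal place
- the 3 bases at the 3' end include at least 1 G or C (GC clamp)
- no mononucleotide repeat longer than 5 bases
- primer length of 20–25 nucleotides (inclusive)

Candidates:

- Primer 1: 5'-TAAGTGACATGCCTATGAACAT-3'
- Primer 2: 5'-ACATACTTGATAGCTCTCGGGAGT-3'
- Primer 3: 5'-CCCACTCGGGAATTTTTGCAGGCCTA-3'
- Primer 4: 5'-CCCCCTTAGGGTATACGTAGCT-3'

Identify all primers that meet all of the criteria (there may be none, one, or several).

Primer 1 (22 nt, A=8 T=6 G=4 C=4): Tm = 64.9 + 41·(8 − 16.4)/22 = 49.2°C, outside 52.1–59.2°C ✗; 3' end CAT has 1 G/C ✓; longest run = 2 ✓; length 22 ✓ — fails.
Primer 2 (24 nt, A=6 T=7 G=6 C=5): Tm = 64.9 + 41·(11 − 16.4)/24 = 55.7°C ✓; 3' end AGT has 1 G/C ✓; longest run = 3 ✓; length 24 ✓ — passes.
Primer 3 (26 nt, A=5 T=7 G=6 C=8): Tm = 64.9 + 41·(14 − 16.4)/26 = 61.1°C, outside 52.1–59.2°C ✗; 3' end CTA has 1 G/C ✓; longest run = 5 ✓; length 26, outside 20–25 ✗ — fails.
Primer 4 (22 nt, A=4 T=6 G=5 C=7): Tm = 64.9 + 41·(12 − 16.4)/22 = 56.7°C ✓; 3' end GCT has 2 G/C ✓; longest run = 5 ✓; length 22 ✓ — passes.

Primer 2 and Primer 4.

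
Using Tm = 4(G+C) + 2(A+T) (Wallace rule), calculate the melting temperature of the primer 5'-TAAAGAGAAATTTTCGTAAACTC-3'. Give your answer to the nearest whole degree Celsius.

58°C

Base counts: A=10, T=7, G=3, C=3 (length 23).
Tm = 2·(10+7) + 4·(3+3) = 2·17 + 4·6 = 34 + 24 = 58°C.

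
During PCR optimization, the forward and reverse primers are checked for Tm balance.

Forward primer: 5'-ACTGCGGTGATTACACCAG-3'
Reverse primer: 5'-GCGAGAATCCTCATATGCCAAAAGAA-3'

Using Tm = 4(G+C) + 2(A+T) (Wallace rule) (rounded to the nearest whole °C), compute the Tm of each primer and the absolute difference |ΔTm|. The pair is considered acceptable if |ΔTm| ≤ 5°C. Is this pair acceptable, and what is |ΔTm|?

|ΔTm| = 16°C; the pair is not acceptable.

Forward: A=5 T=4 G=5 C=5 → Tm = 2·9 + 4·10 = 58°C.
Reverse: A=11 T=4 G=5 C=6 → Tm = 2·15 + 4·11 = 74°C.
|ΔTm| = |58 − 74| = 16°C, > 5°C.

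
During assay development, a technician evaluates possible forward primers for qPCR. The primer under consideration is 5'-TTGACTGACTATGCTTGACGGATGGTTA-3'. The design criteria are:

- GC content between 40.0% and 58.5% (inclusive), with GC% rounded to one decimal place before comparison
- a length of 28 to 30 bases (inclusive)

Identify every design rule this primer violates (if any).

Base counts: A=6, T=10, G=8, C=4 (length 28).
GC content: GC 12/28 = 42.9% ✓
length: length 28 ✓

Meets all criteria.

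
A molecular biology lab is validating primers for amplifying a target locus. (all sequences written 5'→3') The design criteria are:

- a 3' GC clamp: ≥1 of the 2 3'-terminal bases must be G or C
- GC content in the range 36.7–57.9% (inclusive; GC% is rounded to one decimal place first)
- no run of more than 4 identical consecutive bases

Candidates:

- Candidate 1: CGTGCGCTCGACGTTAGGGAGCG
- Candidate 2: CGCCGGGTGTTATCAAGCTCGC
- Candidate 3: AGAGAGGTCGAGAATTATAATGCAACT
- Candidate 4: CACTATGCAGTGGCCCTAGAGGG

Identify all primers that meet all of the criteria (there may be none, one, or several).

Candidate 1 (23 nt, A=3 T=4 G=10 C=6): 3' end CG has 2 G/C ✓; GC 16/23 = 69.6%, outside 36.7–57.9% ✗; longest run = 3 ✓ — fails.
Candidate 2 (22 nt, A=3 T=5 G=7 C=7): 3' end GC has 2 G/C ✓; GC 14/22 = 63.6%, outside 36.7–57.9% ✗; longest run = 3 ✓ — fails.
Candidate 3 (27 nt, A=11 T=6 G=7 C=3): 3' end CT has 1 G/C ✓; GC 10/27 = 37.0% ✓; longest run = 2 ✓ — passes.
Candidate 4 (23 nt, A=5 T=4 G=8 C=6): 3' end GG has 2 G/C ✓; GC 14/23 = 60.9%, outside 36.7–57.9% ✗; longest run = 3 ✓ — fails.

Candidate 3 only.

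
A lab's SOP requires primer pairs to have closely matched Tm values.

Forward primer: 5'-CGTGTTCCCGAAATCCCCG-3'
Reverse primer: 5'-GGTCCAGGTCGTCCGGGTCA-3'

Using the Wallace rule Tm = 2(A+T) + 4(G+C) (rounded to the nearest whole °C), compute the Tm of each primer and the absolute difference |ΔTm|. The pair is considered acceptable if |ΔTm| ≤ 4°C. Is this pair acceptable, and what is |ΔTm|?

Forward: A=3 T=4 G=4 C=8 → Tm = 2·7 + 4·12 = 62°C.
Reverse: A=2 T=4 G=8 C=6 → Tm = 2·6 + 4·14 = 68°C.
|ΔTm| = |62 − 68| = 6°C, > 4°C.

|ΔTm| = 6°C; the pair is not acceptable.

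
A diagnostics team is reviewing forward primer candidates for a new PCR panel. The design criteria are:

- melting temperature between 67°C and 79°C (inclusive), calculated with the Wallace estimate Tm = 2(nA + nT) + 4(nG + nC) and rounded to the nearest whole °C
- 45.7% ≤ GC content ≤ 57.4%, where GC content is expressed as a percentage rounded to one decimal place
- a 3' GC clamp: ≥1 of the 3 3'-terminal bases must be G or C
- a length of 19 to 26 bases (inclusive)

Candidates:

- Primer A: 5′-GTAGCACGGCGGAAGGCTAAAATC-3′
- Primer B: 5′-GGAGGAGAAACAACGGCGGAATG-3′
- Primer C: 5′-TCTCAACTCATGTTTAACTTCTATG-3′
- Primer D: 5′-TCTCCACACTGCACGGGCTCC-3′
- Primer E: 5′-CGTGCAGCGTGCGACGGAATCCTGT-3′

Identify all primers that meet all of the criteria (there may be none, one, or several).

Primer A (24 nt, A=8 T=3 G=8 C=5): Tm = 2·11 + 4·13 = 74°C ✓; GC 13/24 = 54.2% ✓; 3' end ATC has 1 G/C ✓; length 24 ✓ — passes.
Primer B (23 nt, A=9 T=1 G=10 C=3): Tm = 2·10 + 4·13 = 72°C ✓; GC 13/23 = 56.5% ✓; 3' end ATG has 1 G/C ✓; length 23 ✓ — passes.
Primer C (25 nt, A=6 T=11 G=2 C=6): Tm = 2·17 + 4·8 = 66°C, outside 67–79°C ✗; GC 8/25 = 32.0%, outside 45.7–57.4% ✗; 3' end ATG has 1 G/C ✓; length 25 ✓ — fails.
Primer D (21 nt, A=3 T=4 G=4 C=10): Tm = 2·7 + 4·14 = 70°C ✓; GC 14/21 = 66.7%, outside 45.7–57.4% ✗; 3' end TCC has 2 G/C ✓; length 21 ✓ — fails.
Primer E (25 nt, A=4 T=5 G=9 C=7): Tm = 2·9 + 4·16 = 82°C, outside 67–79°C ✗; GC 16/25 = 64.0%, outside 45.7–57.4% ✗; 3' end TGT has 1 G/C ✓; length 25 ✓ — fails.

Primer A and Primer B.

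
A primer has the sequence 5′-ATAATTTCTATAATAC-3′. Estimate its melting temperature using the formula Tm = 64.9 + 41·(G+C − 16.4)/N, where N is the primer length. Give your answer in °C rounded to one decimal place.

28.0°C

Base counts: A=7, T=7, G=0, C=2; G+C = 2, N = 16.
Tm = 64.9 + 41·(2 − 16.4)/16 = 64.9 + -590.40/16 = 28.0°C.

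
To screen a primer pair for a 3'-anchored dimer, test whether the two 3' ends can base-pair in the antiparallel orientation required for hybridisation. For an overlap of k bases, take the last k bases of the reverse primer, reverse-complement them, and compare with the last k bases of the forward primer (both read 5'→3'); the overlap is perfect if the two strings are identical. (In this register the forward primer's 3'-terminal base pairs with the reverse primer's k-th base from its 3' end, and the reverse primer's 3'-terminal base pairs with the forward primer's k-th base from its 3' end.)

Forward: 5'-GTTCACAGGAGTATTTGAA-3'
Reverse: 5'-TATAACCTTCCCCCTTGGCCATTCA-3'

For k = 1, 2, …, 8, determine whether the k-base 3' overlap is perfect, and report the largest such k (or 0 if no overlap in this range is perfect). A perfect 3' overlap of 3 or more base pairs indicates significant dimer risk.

Longest perfect overlap: 4 complementary base pairs; significant dimer risk (threshold 3).

Last 8 bases (5'→3') — forward …TATTTGAA, reverse …GCCATTCA.
Reverse complement of the reverse primer's last 8 bases: TGAATGGC; its first k bases are the reverse complement of the reverse primer's last k bases, so a perfect k-base overlap needs the forward primer's last k bases to equal them.
Comparing (forward last k vs required): k=1: A vs T ✗; k=2: AA vs TG ✗; k=3: GAA vs TGA ✗; k=4: TGAA vs TGAA ✓; k=5: TTGAA vs TGAAT ✗; k=6: TTTGAA vs TGAATG ✗; k=7: ATTTGAA vs TGAATGG ✗; k=8: TATTTGAA vs TGAATGGC ✗.
Only k = 4 is perfect, so the longest perfect 3' overlap is 4.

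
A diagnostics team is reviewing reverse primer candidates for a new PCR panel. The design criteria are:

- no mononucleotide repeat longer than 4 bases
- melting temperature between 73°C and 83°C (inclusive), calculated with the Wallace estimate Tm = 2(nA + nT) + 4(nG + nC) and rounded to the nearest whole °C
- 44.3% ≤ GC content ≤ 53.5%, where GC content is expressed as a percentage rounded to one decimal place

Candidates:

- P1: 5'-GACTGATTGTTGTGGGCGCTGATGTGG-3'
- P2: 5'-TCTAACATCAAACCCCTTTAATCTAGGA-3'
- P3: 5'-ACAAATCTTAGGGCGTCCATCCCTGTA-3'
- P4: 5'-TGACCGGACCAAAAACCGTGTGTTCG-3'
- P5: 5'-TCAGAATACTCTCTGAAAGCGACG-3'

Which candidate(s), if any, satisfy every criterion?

P3 only.

P1 (27 nt, A=3 T=9 G=12 C=3): longest run = 3 ✓; Tm = 2·12 + 4·15 = 84°C, outside 73–83°C ✗; GC 15/27 = 55.6%, outside 44.3–53.5% ✗ — fails.
P2 (28 nt, A=10 T=8 G=2 C=8): longest run = 4 ✓; Tm = 2·18 + 4·10 = 76°C ✓; GC 10/28 = 35.7%, outside 44.3–53.5% ✗ — fails.
P3 (27 nt, A=7 T=7 G=5 C=8): longest run = 3 ✓; Tm = 2·14 + 4·13 = 80°C ✓; GC 13/27 = 48.1% ✓ — passes.
P4 (26 nt, A=7 T=5 G=7 C=7): longest run = 5, exceeds 4 ✗; Tm = 2·12 + 4·14 = 80°C ✓; GC 14/26 = 53.8%, outside 44.3–53.5% ✗ — fails.
P5 (24 nt, A=8 T=5 G=5 C=6): longest run = 3 ✓; Tm = 2·13 + 4·11 = 70°C, outside 73–83°C ✗; GC 11/24 = 45.8% ✓ — fails.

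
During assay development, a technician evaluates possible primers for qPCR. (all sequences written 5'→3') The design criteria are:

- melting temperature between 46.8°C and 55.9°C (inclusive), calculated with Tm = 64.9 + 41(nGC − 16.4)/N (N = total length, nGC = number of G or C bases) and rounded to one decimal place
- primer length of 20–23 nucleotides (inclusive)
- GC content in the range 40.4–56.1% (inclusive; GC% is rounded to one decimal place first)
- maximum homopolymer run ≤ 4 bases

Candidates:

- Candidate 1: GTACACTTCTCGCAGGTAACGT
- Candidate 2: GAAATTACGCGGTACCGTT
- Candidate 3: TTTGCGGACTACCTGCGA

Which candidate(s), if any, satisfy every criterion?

Candidate 1 (22 nt, A=5 T=6 G=5 C=6): Tm = 64.9 + 41·(11 − 16.4)/22 = 54.8°C ✓; length 22 ✓; GC 11/22 = 50.0% ✓; longest run = 2 ✓ — passes.
Candidate 2 (19 nt, A=5 T=5 G=5 C=4): Tm = 64.9 + 41·(9 − 16.4)/19 = 48.9°C ✓; length 19, outside 20–23 ✗; GC 9/19 = 47.4% ✓; longest run = 3 ✓ — fails.
Candidate 3 (18 nt, A=3 T=5 G=5 C=5): Tm = 64.9 + 41·(10 − 16.4)/18 = 50.3°C ✓; length 18, outside 20–23 ✗; GC 10/18 = 55.6% ✓; longest run = 3 ✓ — fails.

Candidate 1 only.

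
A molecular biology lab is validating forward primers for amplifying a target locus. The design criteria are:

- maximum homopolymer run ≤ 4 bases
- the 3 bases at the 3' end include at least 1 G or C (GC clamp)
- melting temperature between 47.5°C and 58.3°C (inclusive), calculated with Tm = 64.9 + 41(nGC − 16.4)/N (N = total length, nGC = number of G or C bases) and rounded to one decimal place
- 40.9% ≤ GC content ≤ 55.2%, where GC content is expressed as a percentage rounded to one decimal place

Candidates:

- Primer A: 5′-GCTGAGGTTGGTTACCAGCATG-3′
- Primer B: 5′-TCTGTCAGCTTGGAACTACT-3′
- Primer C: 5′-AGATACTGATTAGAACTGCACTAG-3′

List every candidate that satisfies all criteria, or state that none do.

Primer A and Primer B.

Primer A (22 nt, A=4 T=6 G=8 C=4): longest run = 2 ✓; 3' end ATG has 1 G/C ✓; Tm = 64.9 + 41·(12 − 16.4)/22 = 56.7°C ✓; GC 12/22 = 54.5% ✓ — passes.
Primer B (20 nt, A=4 T=7 G=4 C=5): longest run = 2 ✓; 3' end ACT has 1 G/C ✓; Tm = 64.9 + 41·(9 − 16.4)/20 = 49.7°C ✓; GC 9/20 = 45.0% ✓ — passes.
Primer C (24 nt, A=9 T=6 G=5 C=4): longest run = 2 ✓; 3' end TAG has 1 G/C ✓; Tm = 64.9 + 41·(9 − 16.4)/24 = 52.3°C ✓; GC 9/24 = 37.5%, outside 40.9–55.2% ✗ — fails.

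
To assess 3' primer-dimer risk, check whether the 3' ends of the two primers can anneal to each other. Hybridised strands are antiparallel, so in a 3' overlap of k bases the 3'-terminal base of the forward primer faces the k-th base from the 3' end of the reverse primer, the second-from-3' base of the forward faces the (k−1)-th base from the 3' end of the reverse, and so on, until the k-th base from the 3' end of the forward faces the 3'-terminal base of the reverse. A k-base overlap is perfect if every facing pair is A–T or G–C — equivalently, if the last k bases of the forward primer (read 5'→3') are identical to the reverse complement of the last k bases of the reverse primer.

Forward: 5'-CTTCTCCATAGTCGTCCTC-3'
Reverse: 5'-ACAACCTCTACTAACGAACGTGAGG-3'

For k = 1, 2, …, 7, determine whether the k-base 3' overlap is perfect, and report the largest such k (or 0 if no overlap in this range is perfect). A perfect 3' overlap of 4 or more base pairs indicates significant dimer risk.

Longest perfect overlap: 4 complementary base pairs; significant dimer risk (threshold 4).

Last 7 bases (5'→3') — forward …CGTCCTC, reverse …CGTGAGG.
Reverse complement of the reverse primer's last 7 bases: CCTCACG; its first k bases are the reverse complement of the reverse primer's last k bases, so a perfect k-base overlap needs the forward primer's last k bases to equal them.
Comparing (forward last k vs required): k=1: C vs C ✓; k=2: TC vs CC ✗; k=3: CTC vs CCT ✗; k=4: CCTC vs CCTC ✓; k=5: TCCTC vs CCTCA ✗; k=6: GTCCTC vs CCTCAC ✗; k=7: CGTCCTC vs CCTCACG ✗.
Perfect overlaps at k = 1, 4; the largest is 4.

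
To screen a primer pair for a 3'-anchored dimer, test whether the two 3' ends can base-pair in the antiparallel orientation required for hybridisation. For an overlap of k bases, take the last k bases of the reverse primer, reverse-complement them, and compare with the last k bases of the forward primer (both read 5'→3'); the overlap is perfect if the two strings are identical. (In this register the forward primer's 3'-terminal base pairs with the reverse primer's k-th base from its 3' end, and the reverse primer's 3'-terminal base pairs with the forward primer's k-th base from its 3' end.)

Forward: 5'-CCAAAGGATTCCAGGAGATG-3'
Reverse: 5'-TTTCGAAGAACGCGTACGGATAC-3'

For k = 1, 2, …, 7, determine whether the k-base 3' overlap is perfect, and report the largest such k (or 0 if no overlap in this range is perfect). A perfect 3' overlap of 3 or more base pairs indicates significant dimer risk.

Last 7 bases (5'→3') — forward …GGAGATG, reverse …CGGATAC.
Reverse complement of the reverse primer's last 7 bases: GTATCCG; its first k bases are the reverse complement of the reverse primer's last k bases, so a perfect k-base overlap needs the forward primer's last k bases to equal them.
Comparing (forward last k vs required): k=1: G vs G ✓; k=2: TG vs GT ✗; k=3: ATG vs GTA ✗; k=4: GATG vs GTAT ✗; k=5: AGATG vs GTATC ✗; k=6: GAGATG vs GTATCC ✗; k=7: GGAGATG vs GTATCCG ✗.
Only k = 1 is perfect, so the longest perfect 3' overlap is 1.

Longest perfect overlap: 1 complementary base pair; below the dimer-risk threshold (threshold 3).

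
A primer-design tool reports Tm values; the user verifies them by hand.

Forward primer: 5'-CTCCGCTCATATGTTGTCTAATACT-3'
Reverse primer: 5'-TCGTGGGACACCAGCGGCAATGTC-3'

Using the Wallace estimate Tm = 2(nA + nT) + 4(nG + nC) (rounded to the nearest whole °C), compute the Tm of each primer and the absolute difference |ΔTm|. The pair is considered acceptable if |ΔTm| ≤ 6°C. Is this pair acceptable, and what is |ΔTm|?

Forward: A=5 T=10 G=3 C=7 → Tm = 2·15 + 4·10 = 70°C.
Reverse: A=5 T=4 G=8 C=7 → Tm = 2·9 + 4·15 = 78°C.
|ΔTm| = |70 − 78| = 8°C, > 6°C.

|ΔTm| = 8°C; the pair is not acceptable.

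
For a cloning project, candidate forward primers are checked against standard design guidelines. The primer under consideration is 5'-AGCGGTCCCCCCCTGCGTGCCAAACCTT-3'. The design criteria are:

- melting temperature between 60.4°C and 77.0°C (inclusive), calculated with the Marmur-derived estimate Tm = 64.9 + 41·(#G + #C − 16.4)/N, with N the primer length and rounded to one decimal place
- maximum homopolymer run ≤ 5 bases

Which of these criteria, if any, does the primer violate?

Fails: homopolymer run.

Base counts: A=4, T=5, G=6, C=13 (length 28).
Tm: Tm = 64.9 + 41·(19 − 16.4)/28 = 68.7°C ✓
homopolymer run: longest run = 7, exceeds 5 ✗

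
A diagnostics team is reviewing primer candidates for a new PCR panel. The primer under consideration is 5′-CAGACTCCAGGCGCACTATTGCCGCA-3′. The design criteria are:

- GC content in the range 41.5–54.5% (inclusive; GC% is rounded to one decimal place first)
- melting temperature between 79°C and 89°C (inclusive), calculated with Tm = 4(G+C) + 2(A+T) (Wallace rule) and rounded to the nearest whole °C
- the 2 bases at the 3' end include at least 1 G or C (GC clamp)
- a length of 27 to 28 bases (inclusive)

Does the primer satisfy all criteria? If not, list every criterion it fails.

Base counts: A=6, T=4, G=6, C=10 (length 26).
GC content: GC 16/26 = 61.5%, outside 41.5–54.5% ✗
Tm: Tm = 2·10 + 4·16 = 84°C ✓
GC clamp: 3' end CA has 1 G/C ✓
length: length 26, outside 27–28 ✗

Fails: GC content, length.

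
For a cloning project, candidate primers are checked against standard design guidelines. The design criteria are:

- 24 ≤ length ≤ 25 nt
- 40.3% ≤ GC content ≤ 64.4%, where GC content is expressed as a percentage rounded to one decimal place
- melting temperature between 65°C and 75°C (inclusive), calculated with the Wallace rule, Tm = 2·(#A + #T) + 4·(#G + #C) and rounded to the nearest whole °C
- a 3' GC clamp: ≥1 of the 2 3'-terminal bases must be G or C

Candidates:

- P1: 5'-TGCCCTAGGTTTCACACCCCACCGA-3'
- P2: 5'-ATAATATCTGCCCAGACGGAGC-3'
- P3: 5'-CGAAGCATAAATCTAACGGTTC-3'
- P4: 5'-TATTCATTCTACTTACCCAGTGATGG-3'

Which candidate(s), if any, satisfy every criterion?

None of the candidates satisfy all criteria.

P1 (25 nt, A=5 T=5 G=4 C=11): length 25 ✓; GC 15/25 = 60.0% ✓; Tm = 2·10 + 4·15 = 80°C, outside 65–75°C ✗; 3' end GA has 1 G/C ✓ — fails.
P2 (22 nt, A=7 T=4 G=5 C=6): length 22, outside 24–25 ✗; GC 11/22 = 50.0% ✓; Tm = 2·11 + 4·11 = 66°C ✓; 3' end GC has 2 G/C ✓ — fails.
P3 (22 nt, A=8 T=5 G=4 C=5): length 22, outside 24–25 ✗; GC 9/22 = 40.9% ✓; Tm = 2·13 + 4·9 = 62°C, outside 65–75°C ✗; 3' end TC has 1 G/C ✓ — fails.
P4 (26 nt, A=6 T=10 G=4 C=6): length 26, outside 24–25 ✗; GC 10/26 = 38.5%, outside 40.3–64.4% ✗; Tm = 2·16 + 4·10 = 72°C ✓; 3' end GG has 2 G/C ✓ — fails.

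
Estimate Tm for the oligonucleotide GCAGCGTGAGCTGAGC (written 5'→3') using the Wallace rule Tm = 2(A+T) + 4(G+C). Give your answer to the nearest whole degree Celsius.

Base counts: A=3, T=2, G=7, C=4 (length 16).
Tm = 2·(3+2) + 4·(7+4) = 2·5 + 4·11 = 10 + 44 = 54°C.

54°C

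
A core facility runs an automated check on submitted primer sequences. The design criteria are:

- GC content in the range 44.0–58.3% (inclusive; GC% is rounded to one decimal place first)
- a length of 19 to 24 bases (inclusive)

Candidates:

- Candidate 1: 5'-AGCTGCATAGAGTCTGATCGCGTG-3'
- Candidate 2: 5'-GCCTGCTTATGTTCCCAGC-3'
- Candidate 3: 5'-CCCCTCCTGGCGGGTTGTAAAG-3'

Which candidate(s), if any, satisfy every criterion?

Candidate 1 (24 nt, A=5 T=6 G=8 C=5): GC 13/24 = 54.2% ✓; length 24 ✓ — passes.
Candidate 2 (19 nt, A=2 T=6 G=4 C=7): GC 11/19 = 57.9% ✓; length 19 ✓ — passes.
Candidate 3 (22 nt, A=3 T=5 G=7 C=7): GC 14/22 = 63.6%, outside 44.0–58.3% ✗; length 22 ✓ — fails.

Candidate 1 and Candidate 2.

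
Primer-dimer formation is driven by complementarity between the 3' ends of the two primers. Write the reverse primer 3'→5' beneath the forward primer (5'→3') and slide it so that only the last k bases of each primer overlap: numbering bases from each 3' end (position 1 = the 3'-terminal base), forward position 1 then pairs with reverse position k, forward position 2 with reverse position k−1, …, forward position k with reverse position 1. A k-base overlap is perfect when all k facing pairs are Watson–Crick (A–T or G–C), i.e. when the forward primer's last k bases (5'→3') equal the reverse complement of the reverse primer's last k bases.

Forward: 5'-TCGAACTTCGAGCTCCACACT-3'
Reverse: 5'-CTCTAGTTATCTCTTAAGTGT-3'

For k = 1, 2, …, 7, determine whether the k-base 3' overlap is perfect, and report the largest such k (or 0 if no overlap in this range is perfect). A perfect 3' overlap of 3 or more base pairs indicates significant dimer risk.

Longest perfect overlap: 5 complementary base pairs; significant dimer risk (threshold 3).

Last 7 bases (5'→3') — forward …CCACACT, reverse …TAAGTGT.
Reverse complement of the reverse primer's last 7 bases: ACACTTA; its first k bases are the reverse complement of the reverse primer's last k bases, so a perfect k-base overlap needs the forward primer's last k bases to equal them.
Comparing (forward last k vs required): k=1: T vs A ✗; k=2: CT vs AC ✗; k=3: ACT vs ACA ✗; k=4: CACT vs ACAC ✗; k=5: ACACT vs ACACT ✓; k=6: CACACT vs ACACTT ✗; k=7: CCACACT vs ACACTTA ✗.
Only k = 5 is perfect, so the longest perfect 3' overlap is 5.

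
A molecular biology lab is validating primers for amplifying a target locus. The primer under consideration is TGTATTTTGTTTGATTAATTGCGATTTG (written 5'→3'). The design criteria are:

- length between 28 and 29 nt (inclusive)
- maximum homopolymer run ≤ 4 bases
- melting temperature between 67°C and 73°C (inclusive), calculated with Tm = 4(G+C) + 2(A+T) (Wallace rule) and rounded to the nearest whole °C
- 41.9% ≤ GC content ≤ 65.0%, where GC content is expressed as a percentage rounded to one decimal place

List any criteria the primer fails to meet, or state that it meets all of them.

Fails: GC content.

Base counts: A=5, T=16, G=6, C=1 (length 28).
length: length 28 ✓
homopolymer run: longest run = 4 ✓
Tm: Tm = 2·21 + 4·7 = 70°C ✓
GC content: GC 7/28 = 25.0%, outside 41.9–65.0% ✗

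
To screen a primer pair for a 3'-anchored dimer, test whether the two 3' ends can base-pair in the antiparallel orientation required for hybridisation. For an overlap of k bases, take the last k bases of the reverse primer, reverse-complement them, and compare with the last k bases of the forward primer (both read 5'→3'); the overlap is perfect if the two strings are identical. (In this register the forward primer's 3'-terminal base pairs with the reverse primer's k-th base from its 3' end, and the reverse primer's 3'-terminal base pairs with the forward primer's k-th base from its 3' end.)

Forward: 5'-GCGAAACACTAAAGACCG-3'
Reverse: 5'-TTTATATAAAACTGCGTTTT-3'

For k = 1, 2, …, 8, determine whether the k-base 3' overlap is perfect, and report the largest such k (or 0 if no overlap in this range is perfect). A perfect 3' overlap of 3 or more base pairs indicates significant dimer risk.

Longest perfect overlap: 0 complementary base pairs; below the dimer-risk threshold (threshold 3).

Last 8 bases (5'→3') — forward …AAAGACCG, reverse …TGCGTTTT.
Reverse complement of the reverse primer's last 8 bases: AAAACGCA; its first k bases are the reverse complement of the reverse primer's last k bases, so a perfect k-base overlap needs the forward primer's last k bases to equal them.
Comparing (forward last k vs required): k=1: G vs A ✗; k=2: CG vs AA ✗; k=3: CCG vs AAA ✗; k=4: ACCG vs AAAA ✗; k=5: GACCG vs AAAAC ✗; k=6: AGACCG vs AAAACG ✗; k=7: AAGACCG vs AAAACGC ✗; k=8: AAAGACCG vs AAAACGCA ✗.
No overlap length from 1 to 8 is perfect, so the longest perfect 3' overlap is 0.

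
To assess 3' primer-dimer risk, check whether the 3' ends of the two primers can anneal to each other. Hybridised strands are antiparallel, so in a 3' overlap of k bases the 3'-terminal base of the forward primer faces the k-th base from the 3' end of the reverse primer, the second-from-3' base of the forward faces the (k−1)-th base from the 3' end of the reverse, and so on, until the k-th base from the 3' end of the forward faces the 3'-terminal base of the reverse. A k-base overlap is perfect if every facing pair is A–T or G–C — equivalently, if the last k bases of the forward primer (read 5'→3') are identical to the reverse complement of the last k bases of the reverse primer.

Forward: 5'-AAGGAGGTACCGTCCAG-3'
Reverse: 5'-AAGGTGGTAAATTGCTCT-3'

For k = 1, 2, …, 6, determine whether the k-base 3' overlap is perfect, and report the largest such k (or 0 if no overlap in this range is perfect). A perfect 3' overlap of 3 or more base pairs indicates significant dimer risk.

Longest perfect overlap: 2 complementary base pairs; below the dimer-risk threshold (threshold 3).

Last 6 bases (5'→3') — forward …GTCCAG, reverse …TGCTCT.
Reverse complement of the reverse primer's last 6 bases: AGAGCA; its first k bases are the reverse complement of the reverse primer's last k bases, so a perfect k-base overlap needs the forward primer's last k bases to equal them.
Comparing (forward last k vs required): k=1: G vs A ✗; k=2: AG vs AG ✓; k=3: CAG vs AGA ✗; k=4: CCAG vs AGAG ✗; k=5: TCCAG vs AGAGC ✗; k=6: GTCCAG vs AGAGCA ✗.
Only k = 2 is perfect, so the longest perfect 3' overlap is 2.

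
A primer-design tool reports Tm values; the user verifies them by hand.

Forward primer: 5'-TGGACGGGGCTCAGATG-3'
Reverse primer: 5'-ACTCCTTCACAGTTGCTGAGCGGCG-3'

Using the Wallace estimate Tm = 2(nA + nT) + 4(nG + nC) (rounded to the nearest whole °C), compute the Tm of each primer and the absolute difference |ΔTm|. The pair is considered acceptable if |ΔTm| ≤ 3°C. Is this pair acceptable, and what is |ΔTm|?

Forward: A=3 T=3 G=8 C=3 → Tm = 2·6 + 4·11 = 56°C.
Reverse: A=4 T=6 G=7 C=8 → Tm = 2·10 + 4·15 = 80°C.
|ΔTm| = |56 − 80| = 24°C, > 3°C.

|ΔTm| = 24°C; the pair is not acceptable.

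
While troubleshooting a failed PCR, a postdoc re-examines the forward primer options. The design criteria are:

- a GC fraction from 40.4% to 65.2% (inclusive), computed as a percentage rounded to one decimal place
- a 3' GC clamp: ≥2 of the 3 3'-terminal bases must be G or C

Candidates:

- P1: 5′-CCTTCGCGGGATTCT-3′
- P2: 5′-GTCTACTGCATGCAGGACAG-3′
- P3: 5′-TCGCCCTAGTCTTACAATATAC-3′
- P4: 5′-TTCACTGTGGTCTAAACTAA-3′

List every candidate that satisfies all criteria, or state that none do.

P1 (15 nt, A=1 T=5 G=4 C=5): GC 9/15 = 60.0% ✓; 3' end TCT has 1 G/C, need ≥2 ✗ — fails.
P2 (20 nt, A=5 T=4 G=6 C=5): GC 11/20 = 55.0% ✓; 3' end CAG has 2 G/C ✓ — passes.
P3 (22 nt, A=6 T=7 G=2 C=7): GC 9/22 = 40.9% ✓; 3' end TAC has 1 G/C, need ≥2 ✗ — fails.
P4 (20 nt, A=6 T=7 G=3 C=4): GC 7/20 = 35.0%, outside 40.4–65.2% ✗; 3' end TAA has 0 G/C, need ≥2 ✗ — fails.

P2 only.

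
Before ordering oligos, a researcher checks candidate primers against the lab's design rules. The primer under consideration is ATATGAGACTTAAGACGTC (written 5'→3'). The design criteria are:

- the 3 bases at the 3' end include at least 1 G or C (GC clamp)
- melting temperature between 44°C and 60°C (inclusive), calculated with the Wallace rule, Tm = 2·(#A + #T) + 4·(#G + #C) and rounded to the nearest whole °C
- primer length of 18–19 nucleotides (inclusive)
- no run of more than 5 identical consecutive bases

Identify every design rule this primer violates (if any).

Base counts: A=7, T=5, G=4, C=3 (length 19).
GC clamp: 3' end GTC has 2 G/C ✓
Tm: Tm = 2·12 + 4·7 = 52°C ✓
length: length 19 ✓
homopolymer run: longest run = 2 ✓

Meets all criteria.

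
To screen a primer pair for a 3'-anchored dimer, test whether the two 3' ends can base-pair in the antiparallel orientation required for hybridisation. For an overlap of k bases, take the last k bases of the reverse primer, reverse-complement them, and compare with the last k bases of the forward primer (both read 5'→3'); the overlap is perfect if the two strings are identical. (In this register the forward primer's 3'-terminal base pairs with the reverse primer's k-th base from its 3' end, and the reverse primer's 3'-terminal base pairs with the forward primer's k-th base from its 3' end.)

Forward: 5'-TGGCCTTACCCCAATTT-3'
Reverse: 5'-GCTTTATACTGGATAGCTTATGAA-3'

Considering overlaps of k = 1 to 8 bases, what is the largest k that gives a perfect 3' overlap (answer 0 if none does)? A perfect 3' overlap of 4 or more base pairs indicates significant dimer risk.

Longest perfect overlap: 2 complementary base pairs; below the dimer-risk threshold (threshold 4).

Last 8 bases (5'→3') — forward …CCCAATTT, reverse …CTTATGAA.
Reverse complement of the reverse primer's last 8 bases: TTCATAAG; its first k bases are the reverse complement of the reverse primer's last k bases, so a perfect k-base overlap needs the forward primer's last k bases to equal them.
Comparing (forward last k vs required): k=1: T vs T ✓; k=2: TT vs TT ✓; k=3: TTT vs TTC ✗; k=4: ATTT vs TTCA ✗; k=5: AATTT vs TTCAT ✗; k=6: CAATTT vs TTCATA ✗; k=7: CCAATTT vs TTCATAA ✗; k=8: CCCAATTT vs TTCATAAG ✗.
Perfect overlaps at k = 1, 2; the largest is 2.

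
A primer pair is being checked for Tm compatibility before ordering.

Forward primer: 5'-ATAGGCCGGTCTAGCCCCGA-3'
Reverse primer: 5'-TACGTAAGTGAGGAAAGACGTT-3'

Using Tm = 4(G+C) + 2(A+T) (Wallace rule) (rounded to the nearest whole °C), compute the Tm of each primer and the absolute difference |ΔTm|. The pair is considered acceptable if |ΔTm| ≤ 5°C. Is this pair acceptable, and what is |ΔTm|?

|ΔTm| = 4°C; the pair is acceptable.

Forward: A=4 T=3 G=6 C=7 → Tm = 2·7 + 4·13 = 66°C.
Reverse: A=8 T=5 G=7 C=2 → Tm = 2·13 + 4·9 = 62°C.
|ΔTm| = |66 − 62| = 4°C, ≤ 5°C.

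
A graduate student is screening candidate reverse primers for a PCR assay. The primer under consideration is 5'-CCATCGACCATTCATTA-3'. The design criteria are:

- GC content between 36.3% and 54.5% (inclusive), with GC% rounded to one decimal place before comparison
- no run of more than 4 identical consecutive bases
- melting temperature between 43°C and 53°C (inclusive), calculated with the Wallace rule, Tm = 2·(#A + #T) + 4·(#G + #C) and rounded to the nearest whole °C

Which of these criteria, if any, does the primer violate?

Meets all criteria.

Base counts: A=5, T=5, G=1, C=6 (length 17).
GC content: GC 7/17 = 41.2% ✓
homopolymer run: longest run = 2 ✓
Tm: Tm = 2·10 + 4·7 = 48°C ✓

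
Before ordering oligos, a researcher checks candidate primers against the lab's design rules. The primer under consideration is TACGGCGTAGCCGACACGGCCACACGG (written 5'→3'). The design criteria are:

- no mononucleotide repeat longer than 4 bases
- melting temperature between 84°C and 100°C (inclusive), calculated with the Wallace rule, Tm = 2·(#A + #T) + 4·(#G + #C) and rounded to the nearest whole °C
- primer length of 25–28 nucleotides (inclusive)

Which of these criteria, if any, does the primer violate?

Base counts: A=6, T=2, G=9, C=10 (length 27).
homopolymer run: longest run = 2 ✓
Tm: Tm = 2·8 + 4·19 = 92°C ✓
length: length 27 ✓

Meets all criteria.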